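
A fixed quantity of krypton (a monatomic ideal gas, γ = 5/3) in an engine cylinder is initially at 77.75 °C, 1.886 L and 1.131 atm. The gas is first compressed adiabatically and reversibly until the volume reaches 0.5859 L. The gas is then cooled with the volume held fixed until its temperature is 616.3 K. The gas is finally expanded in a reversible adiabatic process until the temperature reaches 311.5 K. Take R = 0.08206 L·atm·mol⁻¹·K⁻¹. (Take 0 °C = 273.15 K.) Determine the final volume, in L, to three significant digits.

V₄ ≈ 1.63 L

Convert: T₁ = 350.9 K.
Reversible adiabatic, γ = 5/3: T₂ = T₁·(V₁/V₂)^(γ−1) = 765.0 K; P₂ = P₁·(V₁/V₂)^γ = 7.937 atm.
V constant ⇒ P ∝ T: V₃ = V₂; P₃ = P₂·(T₃/T₂) = 6.394 atm.
Adiabatic (γ = 5/3), T V^(γ−1) and P V^γ constant: P₄ = P₃·(T₄/T₃)^(γ/(γ−1)) = 1.161 atm; V₄ = V₃·(T₃/T₄)^(1/(γ−1)) = 1.631 L.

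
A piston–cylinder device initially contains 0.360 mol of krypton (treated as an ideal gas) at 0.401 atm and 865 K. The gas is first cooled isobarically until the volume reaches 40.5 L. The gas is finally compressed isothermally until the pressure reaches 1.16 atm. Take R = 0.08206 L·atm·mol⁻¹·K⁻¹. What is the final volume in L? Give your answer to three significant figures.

V₃ ≈ 14.0 L

From PV = nRT: V₁ = nRT₁/P₁ = 63.72 L.
P constant ⇒ V ∝ T: P₂ = P₁; T₂ = T₁·(V₂/V₁) = 549.8 K.
T constant ⇒ Boyle's law P V = const: T₃ = T₂; V₃ = V₂·(P₂/P₃) = 14.00 L.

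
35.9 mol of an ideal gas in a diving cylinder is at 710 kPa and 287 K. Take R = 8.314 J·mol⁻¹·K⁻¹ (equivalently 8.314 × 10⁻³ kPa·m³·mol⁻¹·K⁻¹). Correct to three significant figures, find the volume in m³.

V ≈ 0.121 m³

PV = nRT ⇒ V = nRT/P = (35.9 × 8.314 × 10⁻³ × 287) / 710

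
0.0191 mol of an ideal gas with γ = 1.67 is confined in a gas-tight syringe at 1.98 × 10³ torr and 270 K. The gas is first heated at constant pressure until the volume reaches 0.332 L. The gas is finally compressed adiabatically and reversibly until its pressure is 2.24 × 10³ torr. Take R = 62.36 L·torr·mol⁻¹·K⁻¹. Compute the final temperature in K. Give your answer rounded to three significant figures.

From PV = nRT: V₁ = nRT₁/P₁ = 0.1624 L.
P constant ⇒ V ∝ T: P₂ = P₁; T₂ = T₁·(V₂/V₁) = 551.9 K.
Reversible adiabatic, γ = 1.67: T₃ = T₂·(P₃/P₂)^((γ−1)/γ) = 579.9 K; V₃ = V₂·(P₂/P₃)^(1/γ) = 0.3084 L.

T₃ ≈ 580 K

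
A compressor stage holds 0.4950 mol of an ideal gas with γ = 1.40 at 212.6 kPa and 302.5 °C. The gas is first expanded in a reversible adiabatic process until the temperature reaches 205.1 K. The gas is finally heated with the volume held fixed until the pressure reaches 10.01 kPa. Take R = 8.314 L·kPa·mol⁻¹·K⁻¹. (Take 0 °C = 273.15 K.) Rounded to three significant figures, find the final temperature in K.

T₃ ≈ 358 K

Convert: T₁ = 575.6 K.
From PV = nRT: V₁ = nRT₁/P₁ = 11.14 L.
Reversible adiabatic, γ = 1.40: P₂ = P₁·(T₂/T₁)^(γ/(γ−1)) = 5.740 kPa; V₂ = V₁·(T₁/T₂)^(1/(γ−1)) = 147.1 L.
Isochoric, so P/T is constant: V₃ = V₂; T₃ = T₂·(P₃/P₂) = 357.7 K.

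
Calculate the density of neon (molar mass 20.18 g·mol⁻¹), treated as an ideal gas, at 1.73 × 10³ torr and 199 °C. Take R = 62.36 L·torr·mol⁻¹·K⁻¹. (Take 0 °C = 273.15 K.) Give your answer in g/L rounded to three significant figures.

ρ = PM/(RT) = (1.73e+03 × 20.18) / (62.36 × 472.1)

ρ ≈ 1.19 g/L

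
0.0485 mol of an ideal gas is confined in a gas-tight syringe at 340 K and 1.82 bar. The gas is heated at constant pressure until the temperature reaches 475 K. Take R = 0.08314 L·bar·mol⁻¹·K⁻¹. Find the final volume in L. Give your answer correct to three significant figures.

V₂ ≈ 1.05 L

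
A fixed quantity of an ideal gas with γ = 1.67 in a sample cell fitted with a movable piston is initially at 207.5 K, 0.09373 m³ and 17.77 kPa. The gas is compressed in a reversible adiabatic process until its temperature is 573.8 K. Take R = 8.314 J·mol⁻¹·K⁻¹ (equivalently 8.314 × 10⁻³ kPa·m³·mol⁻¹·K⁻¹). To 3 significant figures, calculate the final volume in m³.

Adiabatic (γ = 1.67), T V^(γ−1) and P V^γ constant: P₂ = P₁·(T₂/T₁)^(γ/(γ−1)) = 224.3 kPa; V₂ = V₁·(T₁/T₂)^(1/(γ−1)) = 0.02054 m³.

V₂ ≈ 0.0205 m³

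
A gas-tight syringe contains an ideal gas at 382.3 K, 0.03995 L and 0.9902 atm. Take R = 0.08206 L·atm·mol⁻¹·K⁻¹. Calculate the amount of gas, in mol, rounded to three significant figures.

n ≈ 0.00126 mol

PV = nRT ⇒ n = PV/(RT) = (0.9902 × 0.03995) / (0.08206 × 382.3)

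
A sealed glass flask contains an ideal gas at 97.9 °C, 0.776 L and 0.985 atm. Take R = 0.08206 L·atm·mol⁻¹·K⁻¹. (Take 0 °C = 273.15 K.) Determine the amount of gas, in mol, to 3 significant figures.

n ≈ 0.0251 mol

Convert: T = 371.05 K.
PV = nRT ⇒ n = PV/(RT) = (0.985 × 0.776) / (0.08206 × 371.05)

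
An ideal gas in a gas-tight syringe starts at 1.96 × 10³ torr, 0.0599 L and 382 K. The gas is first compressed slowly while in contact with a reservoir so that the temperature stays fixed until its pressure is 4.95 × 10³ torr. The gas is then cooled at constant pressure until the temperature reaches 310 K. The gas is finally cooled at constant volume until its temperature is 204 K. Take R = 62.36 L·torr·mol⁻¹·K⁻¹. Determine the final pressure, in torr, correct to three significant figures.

P₄ ≈ 3.26e+03 torr

Isothermal, so P V is constant: T₂ = T₁; V₂ = V₁·(P₁/P₂) = 0.02372 L.
Isobaric, so V/T is constant: P₃ = P₂; V₃ = V₂·(T₃/T₂) = 0.01925 L.
Isochoric, so P/T is constant: V₄ = V₃; P₄ = P₃·(T₄/T₃) = 3257 torr.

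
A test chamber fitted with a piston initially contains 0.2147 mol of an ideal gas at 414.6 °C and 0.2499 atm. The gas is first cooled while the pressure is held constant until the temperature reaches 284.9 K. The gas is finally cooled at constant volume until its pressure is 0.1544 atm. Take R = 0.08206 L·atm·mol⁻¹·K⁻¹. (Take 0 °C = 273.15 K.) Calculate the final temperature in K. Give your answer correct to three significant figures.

T₃ ≈ 176 K

Convert: T₁ = 687.8 K.
From PV = nRT: V₁ = nRT₁/P₁ = 48.49 L.
P constant ⇒ V ∝ T: P₂ = P₁; V₂ = V₁·(T₂/T₁) = 20.09 L.
V constant ⇒ P ∝ T: V₃ = V₂; T₃ = T₂·(P₃/P₂) = 176.0 K.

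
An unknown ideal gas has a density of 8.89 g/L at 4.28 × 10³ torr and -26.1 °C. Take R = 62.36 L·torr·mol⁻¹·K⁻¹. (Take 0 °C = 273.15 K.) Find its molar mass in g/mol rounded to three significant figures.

ρ = PM/(RT) ⇒ M = ρRT/P = (8.89 × 62.36 × 247.0) / 4.28e+03

M ≈ 32.0 g/mol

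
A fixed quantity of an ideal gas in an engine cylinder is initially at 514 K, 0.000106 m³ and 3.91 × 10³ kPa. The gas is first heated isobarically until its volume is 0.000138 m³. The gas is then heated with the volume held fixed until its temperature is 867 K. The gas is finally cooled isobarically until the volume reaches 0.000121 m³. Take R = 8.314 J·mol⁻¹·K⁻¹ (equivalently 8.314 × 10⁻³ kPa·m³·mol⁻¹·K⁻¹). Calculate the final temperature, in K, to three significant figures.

T₄ ≈ 760 K

P constant ⇒ V ∝ T: P₂ = P₁; T₂ = T₁·(V₂/V₁) = 669.2 K.
Isochoric, so P/T is constant: V₃ = V₂; P₃ = P₂·(T₃/T₂) = 5066 kPa.
Isobaric, so V/T is constant: P₄ = P₃; T₄ = T₃·(V₄/V₃) = 760.2 K.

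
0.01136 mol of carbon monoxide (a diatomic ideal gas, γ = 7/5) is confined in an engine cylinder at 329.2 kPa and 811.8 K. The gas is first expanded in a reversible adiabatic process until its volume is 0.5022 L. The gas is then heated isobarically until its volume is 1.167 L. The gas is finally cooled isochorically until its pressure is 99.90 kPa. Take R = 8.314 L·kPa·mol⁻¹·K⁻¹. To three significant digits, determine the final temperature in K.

T₄ ≈ 1.23e+03 K

From PV = nRT: V₁ = nRT₁/P₁ = 0.2329 L.
Adiabatic (γ = 7/5), T V^(γ−1) and P V^γ constant: T₂ = T₁·(V₁/V₂)^(γ−1) = 597.0 K; P₂ = P₁·(V₁/V₂)^γ = 112.3 kPa.
P constant ⇒ V ∝ T: P₃ = P₂; T₃ = T₂·(V₃/V₂) = 1387 K.
V constant ⇒ P ∝ T: V₄ = V₃; T₄ = T₃·(P₄/P₃) = 1234 K.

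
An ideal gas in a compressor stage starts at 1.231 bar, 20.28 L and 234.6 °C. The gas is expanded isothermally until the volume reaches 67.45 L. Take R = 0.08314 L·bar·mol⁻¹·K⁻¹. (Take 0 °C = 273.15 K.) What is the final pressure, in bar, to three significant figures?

P₂ ≈ 0.370 bar

Convert: T₁ = 507.8 K.
Isothermal, so P V is constant: T₂ = T₁; P₂ = P₁·(V₁/V₂) = 0.3701 bar.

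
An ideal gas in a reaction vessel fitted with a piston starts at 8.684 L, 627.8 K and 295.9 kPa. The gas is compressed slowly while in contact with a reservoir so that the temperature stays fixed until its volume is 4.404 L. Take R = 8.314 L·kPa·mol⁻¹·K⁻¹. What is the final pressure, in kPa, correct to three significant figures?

Isothermal, so P V is constant: T₂ = T₁; P₂ = P₁·(V₁/V₂) = 583.5 kPa.

P₂ ≈ 583 kPa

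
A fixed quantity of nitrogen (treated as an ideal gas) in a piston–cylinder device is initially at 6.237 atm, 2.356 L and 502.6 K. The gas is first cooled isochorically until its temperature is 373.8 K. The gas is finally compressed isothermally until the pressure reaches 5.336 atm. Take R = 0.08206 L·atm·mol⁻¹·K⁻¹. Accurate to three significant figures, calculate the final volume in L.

V₃ ≈ 2.05 L

V constant ⇒ P ∝ T: V₂ = V₁; P₂ = P₁·(T₂/T₁) = 4.639 atm.
T constant ⇒ Boyle's law P V = const: T₃ = T₂; V₃ = V₂·(P₂/P₃) = 2.048 L.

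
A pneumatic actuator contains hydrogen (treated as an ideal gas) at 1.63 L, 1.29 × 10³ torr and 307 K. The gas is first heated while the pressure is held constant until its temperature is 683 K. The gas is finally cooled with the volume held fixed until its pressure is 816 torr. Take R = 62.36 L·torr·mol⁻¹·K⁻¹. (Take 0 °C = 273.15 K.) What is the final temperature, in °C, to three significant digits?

Isobaric, so V/T is constant: P₂ = P₁; V₂ = V₁·(T₂/T₁) = 3.626 L.
V constant ⇒ P ∝ T: V₃ = V₂; T₃ = T₂·(P₃/P₂) = 432.0 K.

T₃ ≈ 159 °C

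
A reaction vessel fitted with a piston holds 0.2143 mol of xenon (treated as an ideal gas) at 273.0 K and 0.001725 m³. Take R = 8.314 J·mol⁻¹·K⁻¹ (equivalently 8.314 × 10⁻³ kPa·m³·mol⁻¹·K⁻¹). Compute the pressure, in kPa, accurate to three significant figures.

P ≈ 282 kPa

PV = nRT ⇒ P = nRT/V = (0.2143 × 8.314 × 10⁻³ × 273.0) / 0.001725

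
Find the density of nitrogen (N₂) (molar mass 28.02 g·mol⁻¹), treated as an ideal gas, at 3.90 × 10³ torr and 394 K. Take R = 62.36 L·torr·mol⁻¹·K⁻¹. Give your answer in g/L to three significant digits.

ρ ≈ 4.45 g/L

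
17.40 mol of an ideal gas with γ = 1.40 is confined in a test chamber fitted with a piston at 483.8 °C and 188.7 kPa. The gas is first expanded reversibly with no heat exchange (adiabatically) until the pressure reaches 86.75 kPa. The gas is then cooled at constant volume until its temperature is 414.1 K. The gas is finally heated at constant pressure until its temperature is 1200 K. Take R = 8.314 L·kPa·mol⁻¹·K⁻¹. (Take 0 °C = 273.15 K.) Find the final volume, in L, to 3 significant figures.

V₄ ≈ 2.93e+03 L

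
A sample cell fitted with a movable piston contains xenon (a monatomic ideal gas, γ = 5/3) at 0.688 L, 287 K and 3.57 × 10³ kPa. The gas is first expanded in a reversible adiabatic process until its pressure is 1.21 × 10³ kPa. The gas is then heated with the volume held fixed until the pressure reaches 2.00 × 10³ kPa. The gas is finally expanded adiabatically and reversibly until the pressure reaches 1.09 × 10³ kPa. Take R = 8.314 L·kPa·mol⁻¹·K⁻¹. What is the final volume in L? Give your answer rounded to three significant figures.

V₄ ≈ 1.90 L

Adiabatic (γ = 5/3), T V^(γ−1) and P V^γ constant: T₂ = T₁·(P₂/P₁)^((γ−1)/γ) = 186.2 K; V₂ = V₁·(P₁/P₂)^(1/γ) = 1.317 L.
Isochoric, so P/T is constant: V₃ = V₂; T₃ = T₂·(P₃/P₂) = 307.7 K.
Adiabatic (γ = 5/3), T V^(γ−1) and P V^γ constant: T₄ = T₃·(P₄/P₃)^((γ−1)/γ) = 241.4 K; V₄ = V₃·(P₃/P₄)^(1/γ) = 1.895 L.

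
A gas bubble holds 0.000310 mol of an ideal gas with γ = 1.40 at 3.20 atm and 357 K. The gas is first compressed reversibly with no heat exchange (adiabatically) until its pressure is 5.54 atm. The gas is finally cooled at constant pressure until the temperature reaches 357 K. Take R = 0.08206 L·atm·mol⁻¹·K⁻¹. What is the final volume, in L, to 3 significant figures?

From PV = nRT: V₁ = nRT₁/P₁ = 0.002838 L.
Adiabatic (γ = 1.40), T V^(γ−1) and P V^γ constant: T₂ = T₁·(P₂/P₁)^((γ−1)/γ) = 417.6 K; V₂ = V₁·(P₁/P₂)^(1/γ) = 0.001918 L.
Isobaric, so V/T is constant: P₃ = P₂; V₃ = V₂·(T₃/T₂) = 0.001639 L.

V₃ ≈ 0.00164 L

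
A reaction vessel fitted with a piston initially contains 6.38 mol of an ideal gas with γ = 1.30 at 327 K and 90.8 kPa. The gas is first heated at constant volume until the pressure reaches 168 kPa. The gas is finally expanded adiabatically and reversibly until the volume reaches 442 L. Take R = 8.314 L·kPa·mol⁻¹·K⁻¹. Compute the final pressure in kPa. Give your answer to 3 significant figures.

P₃ ≈ 56.5 kPa

From PV = nRT: V₁ = nRT₁/P₁ = 191.0 L.
V constant ⇒ P ∝ T: V₂ = V₁; T₂ = T₁·(P₂/P₁) = 605.0 K.
Reversible adiabatic, γ = 1.30: T₃ = T₂·(V₂/V₃)^(γ−1) = 470.4 K; P₃ = P₂·(V₂/V₃)^γ = 56.45 kPa.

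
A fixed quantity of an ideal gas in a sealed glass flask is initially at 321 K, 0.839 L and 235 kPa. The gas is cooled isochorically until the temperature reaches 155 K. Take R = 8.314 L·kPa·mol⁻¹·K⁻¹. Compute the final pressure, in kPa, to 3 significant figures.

V constant ⇒ P ∝ T: V₂ = V₁; P₂ = P₁·(T₂/T₁) = 113.5 kPa.

P₂ ≈ 113 kPa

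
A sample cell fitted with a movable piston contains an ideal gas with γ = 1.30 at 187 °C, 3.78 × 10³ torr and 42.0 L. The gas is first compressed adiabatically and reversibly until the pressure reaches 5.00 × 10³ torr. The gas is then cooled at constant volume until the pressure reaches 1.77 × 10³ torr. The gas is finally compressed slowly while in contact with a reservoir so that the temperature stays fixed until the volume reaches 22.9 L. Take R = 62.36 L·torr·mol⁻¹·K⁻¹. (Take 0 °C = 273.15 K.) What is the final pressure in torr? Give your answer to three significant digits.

P₄ ≈ 2.62e+03 torr

Convert: T₁ = 460.1 K.
Adiabatic (γ = 1.30), T V^(γ−1) and P V^γ constant: T₂ = T₁·(P₂/P₁)^((γ−1)/γ) = 490.8 K; V₂ = V₁·(P₁/P₂)^(1/γ) = 33.87 L.
Isochoric, so P/T is constant: V₃ = V₂; T₃ = T₂·(P₃/P₂) = 173.8 K.
T constant ⇒ Boyle's law P V = const: T₄ = T₃; P₄ = P₃·(V₃/V₄) = 2618 torr.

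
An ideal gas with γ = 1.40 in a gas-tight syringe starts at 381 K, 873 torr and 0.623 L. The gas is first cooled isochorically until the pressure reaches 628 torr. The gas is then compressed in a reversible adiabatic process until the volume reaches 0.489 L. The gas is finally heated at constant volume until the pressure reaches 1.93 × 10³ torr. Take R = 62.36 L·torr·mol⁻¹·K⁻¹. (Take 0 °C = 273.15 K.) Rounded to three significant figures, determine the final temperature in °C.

V constant ⇒ P ∝ T: V₂ = V₁; T₂ = T₁·(P₂/P₁) = 274.1 K.
Adiabatic (γ = 1.40), T V^(γ−1) and P V^γ constant: T₃ = T₂·(V₂/V₃)^(γ−1) = 302.0 K; P₃ = P₂·(V₂/V₃)^γ = 881.5 torr.
Isochoric, so P/T is constant: V₄ = V₃; T₄ = T₃·(P₄/P₃) = 661.1 K.

T₄ ≈ 388 °C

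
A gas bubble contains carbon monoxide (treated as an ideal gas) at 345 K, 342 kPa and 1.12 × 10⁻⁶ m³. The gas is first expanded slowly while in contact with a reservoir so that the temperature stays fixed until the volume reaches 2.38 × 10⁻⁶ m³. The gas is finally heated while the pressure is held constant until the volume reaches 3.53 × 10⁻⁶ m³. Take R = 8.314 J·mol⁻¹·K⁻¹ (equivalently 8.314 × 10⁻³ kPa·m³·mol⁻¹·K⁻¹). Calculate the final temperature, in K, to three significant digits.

T constant ⇒ Boyle's law P V = const: T₂ = T₁; P₂ = P₁·(V₁/V₂) = 160.9 kPa.
P constant ⇒ V ∝ T: P₃ = P₂; T₃ = T₂·(V₃/V₂) = 511.7 K.

T₃ ≈ 512 K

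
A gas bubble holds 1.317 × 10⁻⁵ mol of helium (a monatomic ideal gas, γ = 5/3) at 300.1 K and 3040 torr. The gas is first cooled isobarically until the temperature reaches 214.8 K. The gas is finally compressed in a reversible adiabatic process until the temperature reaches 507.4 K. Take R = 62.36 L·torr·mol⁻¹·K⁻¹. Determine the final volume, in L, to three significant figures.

V₃ ≈ 1.60e-05 L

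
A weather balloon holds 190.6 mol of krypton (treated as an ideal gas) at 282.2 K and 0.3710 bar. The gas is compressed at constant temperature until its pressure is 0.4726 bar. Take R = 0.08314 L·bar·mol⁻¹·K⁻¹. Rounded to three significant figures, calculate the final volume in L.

V₂ ≈ 9.46e+03 L

From PV = nRT: V₁ = nRT₁/P₁ = 1.205e+04 L.
T constant ⇒ Boyle's law P V = const: T₂ = T₁; V₂ = V₁·(P₁/P₂) = 9462 L.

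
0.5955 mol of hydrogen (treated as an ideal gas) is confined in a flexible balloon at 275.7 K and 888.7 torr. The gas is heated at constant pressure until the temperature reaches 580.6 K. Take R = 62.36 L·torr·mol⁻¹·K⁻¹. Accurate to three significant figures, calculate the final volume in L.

From PV = nRT: V₁ = nRT₁/P₁ = 11.52 L.
Isobaric, so V/T is constant: P₂ = P₁; V₂ = V₁·(T₂/T₁) = 24.26 L.

V₂ ≈ 24.3 L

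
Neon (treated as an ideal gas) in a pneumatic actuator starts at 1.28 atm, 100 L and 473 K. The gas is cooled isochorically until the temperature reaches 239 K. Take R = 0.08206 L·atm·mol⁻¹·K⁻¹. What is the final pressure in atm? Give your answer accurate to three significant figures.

Isochoric, so P/T is constant: V₂ = V₁; P₂ = P₁·(T₂/T₁) = 0.6468 atm.

P₂ ≈ 0.647 atm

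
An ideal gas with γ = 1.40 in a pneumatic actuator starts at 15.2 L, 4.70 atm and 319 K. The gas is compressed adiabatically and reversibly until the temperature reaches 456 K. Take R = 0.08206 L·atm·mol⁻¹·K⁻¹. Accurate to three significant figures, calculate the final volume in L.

V₂ ≈ 6.22 L

Adiabatic (γ = 1.40), T V^(γ−1) and P V^γ constant: P₂ = P₁·(T₂/T₁)^(γ/(γ−1)) = 16.41 atm; V₂ = V₁·(T₁/T₂)^(1/(γ−1)) = 6.222 L.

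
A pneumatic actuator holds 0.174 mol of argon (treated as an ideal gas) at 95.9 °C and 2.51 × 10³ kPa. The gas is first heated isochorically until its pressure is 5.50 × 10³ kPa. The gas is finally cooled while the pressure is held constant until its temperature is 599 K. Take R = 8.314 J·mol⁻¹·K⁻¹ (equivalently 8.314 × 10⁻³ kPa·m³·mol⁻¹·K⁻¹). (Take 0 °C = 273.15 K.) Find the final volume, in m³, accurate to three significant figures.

Convert: T₁ = 369.0 K.
From PV = nRT: V₁ = nRT₁/P₁ = 0.0002127 m³.
V constant ⇒ P ∝ T: V₂ = V₁; T₂ = T₁·(P₂/P₁) = 808.7 K.
Isobaric, so V/T is constant: P₃ = P₂; V₃ = V₂·(T₃/T₂) = 0.0001576 m³.

V₃ ≈ 0.000158 m³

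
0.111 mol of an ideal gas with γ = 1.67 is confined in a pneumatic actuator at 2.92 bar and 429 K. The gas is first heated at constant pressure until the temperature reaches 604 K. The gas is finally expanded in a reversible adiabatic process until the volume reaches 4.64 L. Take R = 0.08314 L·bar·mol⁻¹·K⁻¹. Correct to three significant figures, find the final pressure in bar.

P₃ ≈ 0.663 bar

From PV = nRT: V₁ = nRT₁/P₁ = 1.356 L.
P constant ⇒ V ∝ T: P₂ = P₁; V₂ = V₁·(T₂/T₁) = 1.909 L.
Reversible adiabatic, γ = 1.67: T₃ = T₂·(V₂/V₃)^(γ−1) = 333.1 K; P₃ = P₂·(V₂/V₃)^γ = 0.6625 bar.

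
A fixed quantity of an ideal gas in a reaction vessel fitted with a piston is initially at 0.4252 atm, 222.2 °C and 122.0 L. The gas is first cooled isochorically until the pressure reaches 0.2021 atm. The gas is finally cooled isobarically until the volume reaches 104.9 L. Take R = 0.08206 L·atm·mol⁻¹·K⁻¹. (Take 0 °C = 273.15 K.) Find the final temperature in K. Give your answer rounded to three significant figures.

T₃ ≈ 202 K

Convert: T₁ = 495.3 K.
Isochoric, so P/T is constant: V₂ = V₁; T₂ = T₁·(P₂/P₁) = 235.4 K.
Isobaric, so V/T is constant: P₃ = P₂; T₃ = T₂·(V₃/V₂) = 202.4 K.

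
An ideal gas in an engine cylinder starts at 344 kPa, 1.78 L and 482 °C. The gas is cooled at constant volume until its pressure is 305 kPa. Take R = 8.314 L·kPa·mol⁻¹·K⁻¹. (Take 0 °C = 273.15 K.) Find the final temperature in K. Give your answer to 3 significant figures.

Convert: T₁ = 755.1 K.
Isochoric, so P/T is constant: V₂ = V₁; T₂ = T₁·(P₂/P₁) = 669.5 K.

T₂ ≈ 670 K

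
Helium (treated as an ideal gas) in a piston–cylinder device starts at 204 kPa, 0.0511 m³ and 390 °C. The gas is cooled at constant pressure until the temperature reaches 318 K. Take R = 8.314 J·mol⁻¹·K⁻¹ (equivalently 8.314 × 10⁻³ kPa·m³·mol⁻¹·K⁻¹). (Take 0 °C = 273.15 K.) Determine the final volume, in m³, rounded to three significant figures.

V₂ ≈ 0.0245 m³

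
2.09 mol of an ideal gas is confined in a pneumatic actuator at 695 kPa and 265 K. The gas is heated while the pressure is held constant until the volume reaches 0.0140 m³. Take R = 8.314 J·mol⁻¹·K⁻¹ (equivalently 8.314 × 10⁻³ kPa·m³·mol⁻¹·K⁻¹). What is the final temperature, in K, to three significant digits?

From PV = nRT: V₁ = nRT₁/P₁ = 0.006625 m³.
P constant ⇒ V ∝ T: P₂ = P₁; T₂ = T₁·(V₂/V₁) = 560.0 K.

T₂ ≈ 560 K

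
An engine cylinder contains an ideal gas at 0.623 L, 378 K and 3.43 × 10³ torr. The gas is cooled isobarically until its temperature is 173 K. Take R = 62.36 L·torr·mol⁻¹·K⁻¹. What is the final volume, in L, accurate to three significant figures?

V₂ ≈ 0.285 L

P constant ⇒ V ∝ T: P₂ = P₁; V₂ = V₁·(T₂/T₁) = 0.2851 L.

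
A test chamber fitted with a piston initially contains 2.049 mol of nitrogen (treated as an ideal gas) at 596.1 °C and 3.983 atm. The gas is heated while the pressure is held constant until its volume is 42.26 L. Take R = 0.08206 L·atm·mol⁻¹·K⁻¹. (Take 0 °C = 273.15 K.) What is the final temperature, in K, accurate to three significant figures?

T₂ ≈ 1.00e+03 K

Convert: T₁ = 869.2 K.
From PV = nRT: V₁ = nRT₁/P₁ = 36.70 L.
Isobaric, so V/T is constant: P₂ = P₁; T₂ = T₁·(V₂/V₁) = 1001 K.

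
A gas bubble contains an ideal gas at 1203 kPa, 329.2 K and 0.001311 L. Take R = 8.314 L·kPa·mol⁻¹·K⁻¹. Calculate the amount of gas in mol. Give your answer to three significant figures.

PV = nRT ⇒ n = PV/(RT) = (1203 × 0.001311) / (8.314 × 329.2)

n ≈ 0.000576 mol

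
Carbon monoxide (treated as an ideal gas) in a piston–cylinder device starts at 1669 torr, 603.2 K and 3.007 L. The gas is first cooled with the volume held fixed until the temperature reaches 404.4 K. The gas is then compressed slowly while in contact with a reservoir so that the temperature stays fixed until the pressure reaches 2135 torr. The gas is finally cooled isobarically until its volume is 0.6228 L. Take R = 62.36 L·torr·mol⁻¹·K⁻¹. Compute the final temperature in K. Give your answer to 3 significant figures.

T₄ ≈ 160 K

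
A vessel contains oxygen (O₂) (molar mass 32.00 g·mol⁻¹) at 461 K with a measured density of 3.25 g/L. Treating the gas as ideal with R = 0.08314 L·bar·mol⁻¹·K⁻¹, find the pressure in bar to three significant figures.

ρ = PM/(RT) ⇒ P = ρRT/M = (3.25 × 0.08314 × 461.0) / 32.00

P ≈ 3.89 bar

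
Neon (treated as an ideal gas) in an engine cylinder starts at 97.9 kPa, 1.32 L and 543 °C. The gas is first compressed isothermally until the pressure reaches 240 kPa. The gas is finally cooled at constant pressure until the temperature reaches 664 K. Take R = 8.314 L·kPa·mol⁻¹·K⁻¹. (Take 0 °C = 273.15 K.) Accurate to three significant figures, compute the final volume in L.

Convert: T₁ = 816.1 K.
T constant ⇒ Boyle's law P V = const: T₂ = T₁; V₂ = V₁·(P₁/P₂) = 0.5384 L.
P constant ⇒ V ∝ T: P₃ = P₂; V₃ = V₂·(T₃/T₂) = 0.4381 L.

V₃ ≈ 0.438 L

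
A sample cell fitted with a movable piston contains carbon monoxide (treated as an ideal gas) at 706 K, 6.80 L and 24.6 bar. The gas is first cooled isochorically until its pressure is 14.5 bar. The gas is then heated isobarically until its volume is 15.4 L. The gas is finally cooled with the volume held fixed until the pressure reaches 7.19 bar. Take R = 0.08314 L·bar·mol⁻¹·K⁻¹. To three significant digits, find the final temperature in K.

T₄ ≈ 467 K

V constant ⇒ P ∝ T: V₂ = V₁; T₂ = T₁·(P₂/P₁) = 416.1 K.
Isobaric, so V/T is constant: P₃ = P₂; T₃ = T₂·(V₃/V₂) = 942.4 K.
Isochoric, so P/T is constant: V₄ = V₃; T₄ = T₃·(P₄/P₃) = 467.3 K.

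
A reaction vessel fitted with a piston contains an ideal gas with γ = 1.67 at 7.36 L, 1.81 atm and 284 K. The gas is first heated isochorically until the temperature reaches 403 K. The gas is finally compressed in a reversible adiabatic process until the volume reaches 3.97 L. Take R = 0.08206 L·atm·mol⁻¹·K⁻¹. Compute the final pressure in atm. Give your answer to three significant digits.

P₃ ≈ 7.20 atm

V constant ⇒ P ∝ T: V₂ = V₁; P₂ = P₁·(T₂/T₁) = 2.568 atm.
Adiabatic (γ = 1.67), T V^(γ−1) and P V^γ constant: T₃ = T₂·(V₂/V₃)^(γ−1) = 609.4 K; P₃ = P₂·(V₂/V₃)^γ = 7.201 atm.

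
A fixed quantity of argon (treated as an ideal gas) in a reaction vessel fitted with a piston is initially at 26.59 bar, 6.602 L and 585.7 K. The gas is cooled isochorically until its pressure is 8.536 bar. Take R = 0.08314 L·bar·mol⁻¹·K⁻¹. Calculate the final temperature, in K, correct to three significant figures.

T₂ ≈ 188 K

V constant ⇒ P ∝ T: V₂ = V₁; T₂ = T₁·(P₂/P₁) = 188.0 K.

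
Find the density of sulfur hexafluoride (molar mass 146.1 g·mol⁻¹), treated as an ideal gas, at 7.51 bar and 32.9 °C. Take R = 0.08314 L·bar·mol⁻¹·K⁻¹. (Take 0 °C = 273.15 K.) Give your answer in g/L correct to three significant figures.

ρ ≈ 43.1 g/L

ρ = PM/(RT) = (7.51 × 146.1) / (0.08314 × 306.0)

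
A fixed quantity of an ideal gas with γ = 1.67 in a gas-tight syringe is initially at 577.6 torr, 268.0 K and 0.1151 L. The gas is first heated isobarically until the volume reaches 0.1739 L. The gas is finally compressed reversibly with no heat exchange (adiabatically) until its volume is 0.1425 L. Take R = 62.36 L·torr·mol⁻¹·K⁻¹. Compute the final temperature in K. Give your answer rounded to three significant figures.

T₃ ≈ 463 K

P constant ⇒ V ∝ T: P₂ = P₁; T₂ = T₁·(V₂/V₁) = 404.9 K.
Reversible adiabatic, γ = 1.67: T₃ = T₂·(V₂/V₃)^(γ−1) = 462.7 K; P₃ = P₂·(V₂/V₃)^γ = 805.5 torr.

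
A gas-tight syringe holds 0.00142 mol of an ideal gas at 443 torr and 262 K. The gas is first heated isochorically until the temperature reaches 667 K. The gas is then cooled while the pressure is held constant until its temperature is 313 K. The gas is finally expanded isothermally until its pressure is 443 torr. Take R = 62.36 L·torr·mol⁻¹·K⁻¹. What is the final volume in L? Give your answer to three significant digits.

V₄ ≈ 0.0626 L

From PV = nRT: V₁ = nRT₁/P₁ = 0.05237 L.
Isochoric, so P/T is constant: V₂ = V₁; P₂ = P₁·(T₂/T₁) = 1128 torr.
P constant ⇒ V ∝ T: P₃ = P₂; V₃ = V₂·(T₃/T₂) = 0.02458 L.
T constant ⇒ Boyle's law P V = const: T₄ = T₃; V₄ = V₃·(P₃/P₄) = 0.06257 L.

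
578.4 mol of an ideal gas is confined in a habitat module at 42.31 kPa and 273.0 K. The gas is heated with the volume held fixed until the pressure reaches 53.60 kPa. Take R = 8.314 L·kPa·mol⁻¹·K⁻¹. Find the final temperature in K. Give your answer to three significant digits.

From PV = nRT: V₁ = nRT₁/P₁ = 3.103e+04 L.
Isochoric, so P/T is constant: V₂ = V₁; T₂ = T₁·(P₂/P₁) = 345.8 K.

T₂ ≈ 346 K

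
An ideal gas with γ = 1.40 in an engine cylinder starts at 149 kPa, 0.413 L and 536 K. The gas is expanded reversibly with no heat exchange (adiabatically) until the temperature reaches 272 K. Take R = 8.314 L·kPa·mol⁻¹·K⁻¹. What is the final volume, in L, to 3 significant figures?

V₂ ≈ 2.25 L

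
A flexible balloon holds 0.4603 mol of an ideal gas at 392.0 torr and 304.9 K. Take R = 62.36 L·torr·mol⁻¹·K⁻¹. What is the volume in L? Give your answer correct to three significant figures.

PV = nRT ⇒ V = nRT/P = (0.4603 × 62.36 × 304.9) / 392.0

V ≈ 22.3 L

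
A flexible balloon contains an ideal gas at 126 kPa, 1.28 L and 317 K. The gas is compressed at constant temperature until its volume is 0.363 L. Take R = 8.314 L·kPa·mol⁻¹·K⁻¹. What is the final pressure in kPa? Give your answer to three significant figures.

P₂ ≈ 444 kPa

T constant ⇒ Boyle's law P V = const: T₂ = T₁; P₂ = P₁·(V₁/V₂) = 444.3 kPa.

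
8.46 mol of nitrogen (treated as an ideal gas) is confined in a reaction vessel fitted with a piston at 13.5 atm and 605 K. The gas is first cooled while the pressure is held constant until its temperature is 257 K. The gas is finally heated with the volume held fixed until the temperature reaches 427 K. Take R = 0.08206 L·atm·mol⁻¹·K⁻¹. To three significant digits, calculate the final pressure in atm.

P₃ ≈ 22.4 atm

From PV = nRT: V₁ = nRT₁/P₁ = 31.11 L.
Isobaric, so V/T is constant: P₂ = P₁; V₂ = V₁·(T₂/T₁) = 13.22 L.
Isochoric, so P/T is constant: V₃ = V₂; P₃ = P₂·(T₃/T₂) = 22.43 atm.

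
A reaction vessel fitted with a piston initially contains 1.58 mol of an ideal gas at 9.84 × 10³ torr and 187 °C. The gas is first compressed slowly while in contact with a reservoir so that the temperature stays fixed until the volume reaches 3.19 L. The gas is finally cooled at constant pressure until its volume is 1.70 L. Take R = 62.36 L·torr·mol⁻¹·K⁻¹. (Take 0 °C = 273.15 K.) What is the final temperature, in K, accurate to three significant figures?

T₃ ≈ 245 K

Convert: T₁ = 460.1 K.
From PV = nRT: V₁ = nRT₁/P₁ = 4.608 L.
Isothermal, so P V is constant: T₂ = T₁; P₂ = P₁·(V₁/V₂) = 1.421e+04 torr.
P constant ⇒ V ∝ T: P₃ = P₂; T₃ = T₂·(V₃/V₂) = 245.2 K.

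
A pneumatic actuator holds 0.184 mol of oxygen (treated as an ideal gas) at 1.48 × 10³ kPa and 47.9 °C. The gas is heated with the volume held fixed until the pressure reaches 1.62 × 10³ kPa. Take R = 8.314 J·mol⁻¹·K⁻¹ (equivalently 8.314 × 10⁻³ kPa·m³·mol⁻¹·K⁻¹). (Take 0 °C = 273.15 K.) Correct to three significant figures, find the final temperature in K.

Convert: T₁ = 321.0 K.
From PV = nRT: V₁ = nRT₁/P₁ = 0.0003318 m³.
Isochoric, so P/T is constant: V₂ = V₁; T₂ = T₁·(P₂/P₁) = 351.4 K.

T₂ ≈ 351 K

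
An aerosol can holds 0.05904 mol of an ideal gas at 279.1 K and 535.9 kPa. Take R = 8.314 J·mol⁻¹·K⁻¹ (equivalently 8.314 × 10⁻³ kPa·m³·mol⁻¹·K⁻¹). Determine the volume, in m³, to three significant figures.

PV = nRT ⇒ V = nRT/P = (0.05904 × 8.314 × 10⁻³ × 279.1) / 535.9

V ≈ 0.000256 m³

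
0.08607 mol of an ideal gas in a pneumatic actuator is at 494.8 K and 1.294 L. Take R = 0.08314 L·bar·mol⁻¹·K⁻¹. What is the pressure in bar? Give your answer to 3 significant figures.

P ≈ 2.74 bar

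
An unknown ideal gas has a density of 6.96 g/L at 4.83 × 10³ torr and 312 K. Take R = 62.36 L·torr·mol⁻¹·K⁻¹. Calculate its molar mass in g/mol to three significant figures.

ρ = PM/(RT) ⇒ M = ρRT/P = (6.96 × 62.36 × 312.0) / 4.83e+03

M ≈ 28.0 g/mol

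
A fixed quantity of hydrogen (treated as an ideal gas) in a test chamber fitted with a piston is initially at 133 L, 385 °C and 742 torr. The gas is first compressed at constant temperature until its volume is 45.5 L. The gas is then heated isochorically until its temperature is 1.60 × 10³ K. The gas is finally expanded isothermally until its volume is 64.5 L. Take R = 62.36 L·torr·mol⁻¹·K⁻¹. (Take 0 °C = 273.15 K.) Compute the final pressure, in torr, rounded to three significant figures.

P₄ ≈ 3.72e+03 torr

Convert: T₁ = 658.1 K.
T constant ⇒ Boyle's law P V = const: T₂ = T₁; P₂ = P₁·(V₁/V₂) = 2169 torr.
V constant ⇒ P ∝ T: V₃ = V₂; P₃ = P₂·(T₃/T₂) = 5273 torr.
T constant ⇒ Boyle's law P V = const: T₄ = T₃; P₄ = P₃·(V₃/V₄) = 3720 torr.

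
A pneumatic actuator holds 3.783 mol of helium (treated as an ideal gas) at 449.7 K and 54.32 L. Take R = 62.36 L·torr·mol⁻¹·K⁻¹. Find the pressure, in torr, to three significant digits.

PV = nRT ⇒ P = nRT/V = (3.783 × 62.36 × 449.7) / 54.32

P ≈ 1.95e+03 torr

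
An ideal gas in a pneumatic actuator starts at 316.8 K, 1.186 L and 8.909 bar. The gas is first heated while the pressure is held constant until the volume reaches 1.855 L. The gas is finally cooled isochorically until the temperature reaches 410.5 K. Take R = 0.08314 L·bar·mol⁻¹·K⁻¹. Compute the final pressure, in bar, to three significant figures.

P constant ⇒ V ∝ T: P₂ = P₁; T₂ = T₁·(V₂/V₁) = 495.5 K.
Isochoric, so P/T is constant: V₃ = V₂; P₃ = P₂·(T₃/T₂) = 7.381 bar.

P₃ ≈ 7.38 bar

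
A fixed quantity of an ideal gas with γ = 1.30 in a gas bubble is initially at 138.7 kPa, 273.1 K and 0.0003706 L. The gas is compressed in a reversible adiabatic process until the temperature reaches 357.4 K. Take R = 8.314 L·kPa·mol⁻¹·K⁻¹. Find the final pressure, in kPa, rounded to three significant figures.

P₂ ≈ 445 kPa

Reversible adiabatic, γ = 1.30: P₂ = P₁·(T₂/T₁)^(γ/(γ−1)) = 445.0 kPa; V₂ = V₁·(T₁/T₂)^(1/(γ−1)) = 0.0001512 L.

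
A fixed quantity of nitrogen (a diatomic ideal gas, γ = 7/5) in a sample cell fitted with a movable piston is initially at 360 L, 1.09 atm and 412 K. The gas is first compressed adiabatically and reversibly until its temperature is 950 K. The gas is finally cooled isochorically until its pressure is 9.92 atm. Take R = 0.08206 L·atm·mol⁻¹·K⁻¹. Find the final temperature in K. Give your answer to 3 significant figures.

Reversible adiabatic, γ = 7/5: P₂ = P₁·(T₂/T₁)^(γ/(γ−1)) = 20.29 atm; V₂ = V₁·(T₁/T₂)^(1/(γ−1)) = 44.59 L.
Isochoric, so P/T is constant: V₃ = V₂; T₃ = T₂·(P₃/P₂) = 464.4 K.

T₃ ≈ 464 K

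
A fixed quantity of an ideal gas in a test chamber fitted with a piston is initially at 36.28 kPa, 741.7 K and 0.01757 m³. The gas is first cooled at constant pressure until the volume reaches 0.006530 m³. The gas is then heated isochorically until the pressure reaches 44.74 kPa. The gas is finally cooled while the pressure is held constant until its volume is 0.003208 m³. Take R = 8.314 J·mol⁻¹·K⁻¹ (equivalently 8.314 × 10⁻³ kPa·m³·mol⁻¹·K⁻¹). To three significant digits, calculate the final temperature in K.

T₄ ≈ 167 K

P constant ⇒ V ∝ T: P₂ = P₁; T₂ = T₁·(V₂/V₁) = 275.7 K.
V constant ⇒ P ∝ T: V₃ = V₂; T₃ = T₂·(P₃/P₂) = 339.9 K.
P constant ⇒ V ∝ T: P₄ = P₃; T₄ = T₃·(V₄/V₃) = 167.0 K.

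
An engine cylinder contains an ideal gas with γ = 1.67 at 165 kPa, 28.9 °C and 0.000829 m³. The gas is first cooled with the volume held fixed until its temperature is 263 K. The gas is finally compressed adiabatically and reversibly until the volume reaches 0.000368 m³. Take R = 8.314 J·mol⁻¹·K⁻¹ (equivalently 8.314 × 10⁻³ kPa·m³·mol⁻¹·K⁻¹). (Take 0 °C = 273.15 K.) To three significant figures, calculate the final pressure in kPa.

P₃ ≈ 558 kPa

Convert: T₁ = 302.0 K.
Isochoric, so P/T is constant: V₂ = V₁; P₂ = P₁·(T₂/T₁) = 143.7 kPa.
Reversible adiabatic, γ = 1.67: T₃ = T₂·(V₂/V₃)^(γ−1) = 453.2 K; P₃ = P₂·(V₂/V₃)^γ = 557.7 kPa.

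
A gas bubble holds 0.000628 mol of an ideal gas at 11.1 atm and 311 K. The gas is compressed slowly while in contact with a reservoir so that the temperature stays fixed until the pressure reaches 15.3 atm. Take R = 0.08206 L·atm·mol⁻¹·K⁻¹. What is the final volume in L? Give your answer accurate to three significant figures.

V₂ ≈ 0.00105 L

From PV = nRT: V₁ = nRT₁/P₁ = 0.001444 L.
T constant ⇒ Boyle's law P V = const: T₂ = T₁; V₂ = V₁·(P₁/P₂) = 0.001048 L.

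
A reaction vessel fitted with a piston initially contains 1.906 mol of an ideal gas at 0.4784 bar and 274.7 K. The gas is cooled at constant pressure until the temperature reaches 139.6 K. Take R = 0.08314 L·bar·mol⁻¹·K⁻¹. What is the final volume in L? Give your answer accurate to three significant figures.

V₂ ≈ 46.2 L

From PV = nRT: V₁ = nRT₁/P₁ = 90.99 L.
Isobaric, so V/T is constant: P₂ = P₁; V₂ = V₁·(T₂/T₁) = 46.24 L.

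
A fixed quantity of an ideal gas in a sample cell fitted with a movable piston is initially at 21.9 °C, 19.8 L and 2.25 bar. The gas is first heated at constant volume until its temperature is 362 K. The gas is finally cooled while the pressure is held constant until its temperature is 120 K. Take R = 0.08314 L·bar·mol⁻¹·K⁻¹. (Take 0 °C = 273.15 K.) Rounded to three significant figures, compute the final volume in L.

Convert: T₁ = 295.0 K.
V constant ⇒ P ∝ T: V₂ = V₁; P₂ = P₁·(T₂/T₁) = 2.761 bar.
Isobaric, so V/T is constant: P₃ = P₂; V₃ = V₂·(T₃/T₂) = 6.564 L.

V₃ ≈ 6.56 L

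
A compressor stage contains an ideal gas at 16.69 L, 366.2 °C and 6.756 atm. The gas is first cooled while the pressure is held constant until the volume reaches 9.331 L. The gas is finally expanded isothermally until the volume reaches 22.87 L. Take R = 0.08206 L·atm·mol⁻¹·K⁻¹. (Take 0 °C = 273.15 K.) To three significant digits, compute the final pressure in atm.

Convert: T₁ = 639.3 K.
Isobaric, so V/T is constant: P₂ = P₁; T₂ = T₁·(V₂/V₁) = 357.4 K.
T constant ⇒ Boyle's law P V = const: T₃ = T₂; P₃ = P₂·(V₂/V₃) = 2.756 atm.

P₃ ≈ 2.76 atm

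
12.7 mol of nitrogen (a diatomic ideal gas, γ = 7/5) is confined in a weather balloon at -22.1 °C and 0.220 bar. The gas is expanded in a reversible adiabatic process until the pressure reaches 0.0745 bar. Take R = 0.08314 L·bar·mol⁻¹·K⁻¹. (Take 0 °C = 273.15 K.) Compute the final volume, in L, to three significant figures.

V₂ ≈ 2.61e+03 L

Convert: T₁ = 251.0 K.
From PV = nRT: V₁ = nRT₁/P₁ = 1205 L.
Adiabatic (γ = 7/5), T V^(γ−1) and P V^γ constant: T₂ = T₁·(P₂/P₁)^((γ−1)/γ) = 184.2 K; V₂ = V₁·(P₁/P₂)^(1/γ) = 2611 L.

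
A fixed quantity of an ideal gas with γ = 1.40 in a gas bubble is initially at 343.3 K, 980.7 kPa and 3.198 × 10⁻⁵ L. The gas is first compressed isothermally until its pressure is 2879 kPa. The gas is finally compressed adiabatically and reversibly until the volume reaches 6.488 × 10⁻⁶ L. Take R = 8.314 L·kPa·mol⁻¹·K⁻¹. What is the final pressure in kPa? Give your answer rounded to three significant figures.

P₃ ≈ 5.95e+03 kPa

Isothermal, so P V is constant: T₂ = T₁; V₂ = V₁·(P₁/P₂) = 1.089e-05 L.
Reversible adiabatic, γ = 1.40: T₃ = T₂·(V₂/V₃)^(γ−1) = 422.4 K; P₃ = P₂·(V₂/V₃)^γ = 5947 kPa.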